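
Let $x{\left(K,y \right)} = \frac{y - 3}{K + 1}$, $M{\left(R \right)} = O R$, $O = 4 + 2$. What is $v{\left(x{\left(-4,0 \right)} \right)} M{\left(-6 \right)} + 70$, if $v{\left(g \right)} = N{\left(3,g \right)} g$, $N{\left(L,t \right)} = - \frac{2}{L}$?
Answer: $94$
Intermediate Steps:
$O = 6$
$M{\left(R \right)} = 6 R$
$x{\left(K,y \right)} = \frac{-3 + y}{1 + K}$
$v{\left(g \right)} = - \frac{2 g}{3}$ ($v{\left(g \right)} = - \frac{2}{3} g = \left(-2\right) \frac{1}{3} g = - \frac{2 g}{3}$)
$v{\left(x{\left(-4,0 \right)} \right)} M{\left(-6 \right)} + 70 = - \frac{2 \frac{-3 + 0}{1 - 4}}{3} \cdot 6 \left(-6\right) + 70 = - \frac{2 \frac{1}{-3} \left(-3\right)}{3} \left(-36\right) + 70 = - \frac{2 \left(\left(- \frac{1}{3}\right) \left(-3\right)\right)}{3} \left(-36\right) + 70 = \left(- \frac{2}{3}\right) 1 \left(-36\right) + 70 = \left(- \frac{2}{3}\right) \left(-36\right) + 70 = 24 + 70 = 94$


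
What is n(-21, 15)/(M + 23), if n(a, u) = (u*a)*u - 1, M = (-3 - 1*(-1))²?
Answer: -4726/27 ≈ -175.04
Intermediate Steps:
M = 4 (M = (-3 + 1)² = (-2)² = 4)
n(a, u) = -1 + a*u² (n(a, u) = (a*u)*u - 1 = a*u² - 1 = -1 + a*u²)
n(-21, 15)/(M + 23) = (-1 - 21*15²)/(4 + 23) = (-1 - 21*225)/27 = (-1 - 4725)*(1/27) = -4726*1/27 = -4726/27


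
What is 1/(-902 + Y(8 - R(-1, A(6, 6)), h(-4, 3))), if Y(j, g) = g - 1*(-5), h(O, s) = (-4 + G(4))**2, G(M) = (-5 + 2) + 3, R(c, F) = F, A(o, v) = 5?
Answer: -1/881 ≈ -0.0011351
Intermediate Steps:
G(M) = 0 (G(M) = -3 + 3 = 0)
h(O, s) = 16 (h(O, s) = (-4 + 0)**2 = (-4)**2 = 16)
Y(j, g) = 5 + g (Y(j, g) = g + 5 = 5 + g)
1/(-902 + Y(8 - R(-1, A(6, 6)), h(-4, 3))) = 1/(-902 + (5 + 16)) = 1/(-902 + 21) = 1/(-881) = -1/881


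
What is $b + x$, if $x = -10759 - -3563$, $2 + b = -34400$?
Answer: $-41598$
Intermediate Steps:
$b = -34402$ ($b = -2 - 34400 = -34402$)
$x = -7196$ ($x = -10759 + 3563 = -7196$)
$b + x = -34402 - 7196 = -41598$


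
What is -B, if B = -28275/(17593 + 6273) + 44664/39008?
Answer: 2312511/58185308 ≈ 0.039744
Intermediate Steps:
B = -2312511/58185308 (B = -28275/23866 + 44664*(1/39008) = -28275*1/23866 + 5583/4876 = -28275/23866 + 5583/4876 = -2312511/58185308 ≈ -0.039744)
-B = -1*(-2312511/58185308) = 2312511/58185308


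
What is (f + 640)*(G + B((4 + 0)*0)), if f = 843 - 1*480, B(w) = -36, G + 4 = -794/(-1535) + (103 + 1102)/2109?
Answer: -126346284137/3237315 ≈ -39028.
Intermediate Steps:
G = -9425039/3237315 (G = -4 + (-794/(-1535) + (103 + 1102)/2109) = -4 + (-794*(-1/1535) + 1205*(1/2109)) = -4 + (794/1535 + 1205/2109) = -4 + 3524221/3237315 = -9425039/3237315 ≈ -2.9114)
f = 363 (f = 843 - 480 = 363)
(f + 640)*(G + B((4 + 0)*0)) = (363 + 640)*(-9425039/3237315 - 36) = 1003*(-125968379/3237315) = -126346284137/3237315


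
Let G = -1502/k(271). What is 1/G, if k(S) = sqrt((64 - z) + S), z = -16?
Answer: -3*sqrt(39)/1502 ≈ -0.012473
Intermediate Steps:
k(S) = sqrt(80 + S) (k(S) = sqrt((64 - 1*(-16)) + S) = sqrt((64 + 16) + S) = sqrt(80 + S))
G = -1502*sqrt(39)/117 (G = -1502/sqrt(80 + 271) = -1502*sqrt(39)/117 ≈ -80.171)
1/G = 1/(-1502*sqrt(39)/117) = -3*sqrt(39)/1502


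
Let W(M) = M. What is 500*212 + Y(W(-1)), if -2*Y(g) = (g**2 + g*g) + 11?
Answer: 211987/2 ≈ 1.0599e+5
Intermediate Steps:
Y(g) = -11/2 - g**2 (Y(g) = -((g**2 + g*g) + 11)/2 = -((g**2 + g**2) + 11)/2 = -(2*g**2 + 11)/2 = -(11 + 2*g**2)/2 = -11/2 - g**2)
500*212 + Y(W(-1)) = 500*212 + (-11/2 - 1*(-1)**2) = 106000 + (-11/2 - 1*1) = 106000 + (-11/2 - 1) = 106000 - 13/2 = 211987/2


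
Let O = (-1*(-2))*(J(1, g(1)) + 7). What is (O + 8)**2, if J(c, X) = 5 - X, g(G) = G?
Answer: 900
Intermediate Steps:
O = 22 (O = (-1*(-2))*((5 - 1*1) + 7) = 2*((5 - 1) + 7) = 2*(4 + 7) = 2*11 = 22)
(O + 8)**2 = (22 + 8)**2 = 30**2 = 900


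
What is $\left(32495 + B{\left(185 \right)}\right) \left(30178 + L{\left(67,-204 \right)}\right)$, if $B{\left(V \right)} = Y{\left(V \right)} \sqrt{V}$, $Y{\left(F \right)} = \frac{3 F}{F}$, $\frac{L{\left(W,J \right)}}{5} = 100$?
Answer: $996881610 + 92034 \sqrt{185} \approx 9.9813 \cdot 10^{8}$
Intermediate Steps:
$L{\left(W,J \right)} = 500$ ($L{\left(W,J \right)} = 5 \cdot 100 = 500$)
$Y{\left(F \right)} = 3$
$B{\left(V \right)} = 3 \sqrt{V}$
$\left(32495 + B{\left(185 \right)}\right) \left(30178 + L{\left(67,-204 \right)}\right) = \left(32495 + 3 \sqrt{185}\right) \left(30178 + 500\right) = \left(32495 + 3 \sqrt{185}\right) 30678 = 996881610 + 92034 \sqrt{185}$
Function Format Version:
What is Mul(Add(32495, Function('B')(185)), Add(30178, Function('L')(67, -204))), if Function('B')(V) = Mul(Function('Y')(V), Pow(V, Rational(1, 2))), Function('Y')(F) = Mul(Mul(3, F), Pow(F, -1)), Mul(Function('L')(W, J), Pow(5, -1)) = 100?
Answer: Add(996881610, Mul(92034, Pow(185, Rational(1, 2)))) ≈ 9.9813e+8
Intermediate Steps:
Function('L')(W, J) = 500 (Function('L')(W, J) = Mul(5, 100) = 500)
Function('Y')(F) = 3
Function('B')(V) = Mul(3, Pow(V, Rational(1, 2)))
Mul(Add(32495, Function('B')(185)), Add(30178, Function('L')(67, -204))) = Mul(Add(32495, Mul(3, Pow(185, Rational(1, 2)))), Add(30178, 500)) = Mul(Add(32495, Mul(3, Pow(185, Rational(1, 2)))), 30678) = Add(996881610, Mul(92034, Pow(185, Rational(1, 2))))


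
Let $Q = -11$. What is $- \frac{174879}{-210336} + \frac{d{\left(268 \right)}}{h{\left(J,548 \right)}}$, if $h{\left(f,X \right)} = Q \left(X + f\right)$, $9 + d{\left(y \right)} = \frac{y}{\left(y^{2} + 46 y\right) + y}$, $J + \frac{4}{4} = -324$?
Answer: $\frac{6463058149}{7739313120} \approx 0.83509$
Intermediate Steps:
$J = -325$ ($J = -1 - 324 = -325$)
$d{\left(y \right)} = -9 + \frac{y}{y^{2} + 47 y}$ ($d{\left(y \right)} = -9 + \frac{y}{\left(y^{2} + 46 y\right) + y} = -9 + \frac{y}{y^{2} + 47 y}$)
$h{\left(f,X \right)} = - 11 X - 11 f$ ($h{\left(f,X \right)} = - 11 \left(X + f\right) = - 11 X - 11 f$)
$- \frac{174879}{-210336} + \frac{d{\left(268 \right)}}{h{\left(J,548 \right)}} = - \frac{174879}{-210336} + \frac{\frac{1}{47 + 268} \left(-422 - 2412\right)}{\left(-11\right) 548 - -3575} = \left(-174879\right) \left(- \frac{1}{210336}\right) + \frac{\frac{1}{315} \left(-422 - 2412\right)}{-6028 + 3575} = \frac{58293}{70112} + \frac{\frac{1}{315} \left(-2834\right)}{-2453} = \frac{58293}{70112} - - \frac{2834}{772695} = \frac{58293}{70112} + \frac{2834}{772695} = \frac{6463058149}{7739313120}$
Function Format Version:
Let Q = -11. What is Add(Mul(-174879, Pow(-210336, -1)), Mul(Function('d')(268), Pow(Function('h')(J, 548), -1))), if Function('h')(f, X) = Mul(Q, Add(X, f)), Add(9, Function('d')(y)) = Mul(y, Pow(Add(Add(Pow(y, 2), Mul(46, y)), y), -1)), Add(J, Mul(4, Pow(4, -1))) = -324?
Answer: Rational(6463058149, 7739313120) ≈ 0.83509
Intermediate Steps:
J = -325 (J = Add(-1, -324) = -325)
Function('d')(y) = Add(-9, Mul(y, Pow(Add(Pow(y, 2), Mul(47, y)), -1))) (Function('d')(y) = Add(-9, Mul(y, Pow(Add(Add(Pow(y, 2), Mul(46, y)), y), -1))) = Add(-9, Mul(y, Pow(Add(Pow(y, 2), Mul(47, y)), -1))))
Function('h')(f, X) = Add(Mul(-11, X), Mul(-11, f)) (Function('h')(f, X) = Mul(-11, Add(X, f)) = Add(Mul(-11, X), Mul(-11, f)))
Add(Mul(-174879, Pow(-210336, -1)), Mul(Function('d')(268), Pow(Function('h')(J, 548), -1))) = Add(Mul(-174879, Pow(-210336, -1)), Mul(Mul(Pow(Add(47, 268), -1), Add(-422, Mul(-9, 268))), Pow(Add(Mul(-11, 548), Mul(-11, -325)), -1))) = Add(Mul(-174879, Rational(-1, 210336)), Mul(Mul(Pow(315, -1), Add(-422, -2412)), Pow(Add(-6028, 3575), -1))) = Add(Rational(58293, 70112), Mul(Mul(Rational(1, 315), -2834), Pow(-2453, -1))) = Add(Rational(58293, 70112), Mul(Rational(-2834, 315), Rational(-1, 2453))) = Add(Rational(58293, 70112), Rational(2834, 772695)) = Rational(6463058149, 7739313120)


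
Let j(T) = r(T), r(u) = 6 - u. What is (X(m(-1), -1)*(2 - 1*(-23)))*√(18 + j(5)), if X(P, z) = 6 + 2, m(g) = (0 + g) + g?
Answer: 200*√19 ≈ 871.78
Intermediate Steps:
m(g) = 2*g (m(g) = g + g = 2*g)
j(T) = 6 - T
X(P, z) = 8
(X(m(-1), -1)*(2 - 1*(-23)))*√(18 + j(5)) = (8*(2 - 1*(-23)))*√(18 + (6 - 1*5)) = (8*(2 + 23))*√(18 + (6 - 5)) = (8*25)*√(18 + 1) = 200*√19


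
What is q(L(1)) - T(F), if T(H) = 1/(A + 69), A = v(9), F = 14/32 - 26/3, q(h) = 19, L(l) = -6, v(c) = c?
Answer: 1481/78 ≈ 18.987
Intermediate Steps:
F = -395/48 (F = 14*(1/32) - 26*⅓ = 7/16 - 26/3 = -395/48 ≈ -8.2292)
A = 9
T(H) = 1/78 (T(H) = 1/(9 + 69) = 1/78)
q(L(1)) - T(F) = 19 - 1*1/78 = 19 - 1/78 = 1481/78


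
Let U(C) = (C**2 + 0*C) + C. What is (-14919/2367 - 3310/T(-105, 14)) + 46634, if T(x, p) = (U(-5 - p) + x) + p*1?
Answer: 9231490913/198039 ≈ 46615.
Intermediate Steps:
U(C) = C + C**2 (U(C) = (C**2 + 0) + C = C**2 + C = C + C**2)
T(x, p) = p + x + (-5 - p)*(-4 - p) (T(x, p) = ((-5 - p)*(1 + (-5 - p)) + x) + p*1 = ((-5 - p)*(-4 - p) + x) + p = (x + (-5 - p)*(-4 - p)) + p = p + x + (-5 - p)*(-4 - p))
(-14919/2367 - 3310/T(-105, 14)) + 46634 = (-14919/2367 - 3310/(14 - 105 + (4 + 14)*(5 + 14))) + 46634 = (-14919*1/2367 - 3310/(14 - 105 + 18*19)) + 46634 = (-4973/789 - 3310/(14 - 105 + 342)) + 46634 = (-4973/789 - 3310/251) + 46634 = -3859813/198039 + 46634 = 9231490913/198039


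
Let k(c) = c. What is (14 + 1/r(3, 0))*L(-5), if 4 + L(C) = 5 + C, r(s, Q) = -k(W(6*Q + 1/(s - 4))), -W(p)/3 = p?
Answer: -164/3 ≈ -54.667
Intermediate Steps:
W(p) = -3*p
r(s, Q) = 3/(-4 + s) + 18*Q (r(s, Q) = -(-3)*(6*Q + 1/(s - 4)) = -(-3)*(6*Q + 1/(-4 + s)) = -(-3)*(1/(-4 + s) + 6*Q) = -(-18*Q - 3/(-4 + s)) = 3/(-4 + s) + 18*Q)
L(C) = 1 + C (L(C) = -4 + (5 + C) = 1 + C)
(14 + 1/r(3, 0))*L(-5) = (14 + 1/(3*(1 + 6*0*(-4 + 3))/(-4 + 3)))*(1 - 5) = (14 + 1/(3*(1 + 6*0*(-1))/(-1)))*(-4) = (14 + 1/(3*(-1)*(1 + 0)))*(-4) = (14 + 1/(3*(-1)*1))*(-4) = (14 + 1/(-3))*(-4) = (14 - ⅓)*(-4) = (41/3)*(-4) = -164/3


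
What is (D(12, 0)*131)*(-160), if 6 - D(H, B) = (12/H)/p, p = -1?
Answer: -146720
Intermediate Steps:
D(H, B) = 6 + 12/H (D(H, B) = 6 - 12/H/(-1) = 6 - 12/H*(-1) = 6 - (-12)/H = 6 + 12/H)
(D(12, 0)*131)*(-160) = ((6 + 12/12)*131)*(-160) = ((6 + 12*(1/12))*131)*(-160) = ((6 + 1)*131)*(-160) = (7*131)*(-160) = 917*(-160) = -146720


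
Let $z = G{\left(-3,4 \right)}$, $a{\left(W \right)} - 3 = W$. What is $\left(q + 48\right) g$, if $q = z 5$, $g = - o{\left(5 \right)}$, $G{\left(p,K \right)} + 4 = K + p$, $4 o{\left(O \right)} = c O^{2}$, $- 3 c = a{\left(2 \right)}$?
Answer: $\frac{1375}{4} \approx 343.75$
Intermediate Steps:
$a{\left(W \right)} = 3 + W$
$c = - \frac{5}{3}$ ($c = - \frac{3 + 2}{3} = \left(- \frac{1}{3}\right) 5 = - \frac{5}{3} \approx -1.6667$)
$o{\left(O \right)} = - \frac{5 O^{2}}{12}$ ($o{\left(O \right)} = \frac{\left(- \frac{5}{3}\right) O^{2}}{4} = - \frac{5 O^{2}}{12}$)
$G{\left(p,K \right)} = -4 + K + p$ ($G{\left(p,K \right)} = -4 + \left(K + p\right) = -4 + K + p$)
$z = -3$ ($z = -4 + 4 - 3 = -3$)
$g = \frac{125}{12}$ ($g = - \frac{\left(-5\right) 5^{2}}{12} = - \frac{\left(-5\right) 25}{12} = \left(-1\right) \left(- \frac{125}{12}\right) = \frac{125}{12} \approx 10.417$)
$q = -15$ ($q = \left(-3\right) 5 = -15$)
$\left(q + 48\right) g = \left(-15 + 48\right) \frac{125}{12} = 33 \cdot \frac{125}{12} = \frac{1375}{4}$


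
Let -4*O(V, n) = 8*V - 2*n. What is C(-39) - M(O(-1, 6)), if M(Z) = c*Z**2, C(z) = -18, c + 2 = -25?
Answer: 657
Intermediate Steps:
c = -27 (c = -2 - 25 = -27)
O(V, n) = n/2 - 2*V (O(V, n) = -(8*V - 2*n)/4 = -(-2*n + 8*V)/4 = n/2 - 2*V)
M(Z) = -27*Z**2
C(-39) - M(O(-1, 6)) = -18 - (-27)*((1/2)*6 - 2*(-1))**2 = -18 - (-27)*(3 + 2)**2 = -18 - (-27)*5**2 = -18 - (-27)*25 = -18 - 1*(-675) = -18 + 675 = 657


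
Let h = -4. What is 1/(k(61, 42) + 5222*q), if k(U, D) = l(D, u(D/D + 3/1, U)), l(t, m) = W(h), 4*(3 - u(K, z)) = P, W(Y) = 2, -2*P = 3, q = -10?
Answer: -1/52218 ≈ -1.9150e-5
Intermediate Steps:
P = -3/2 (P = -½*3 = -3/2 ≈ -1.5000)
u(K, z) = 27/8 (u(K, z) = 3 - ¼*(-3/2) = 3 + 3/8 = 27/8)
l(t, m) = 2
k(U, D) = 2
1/(k(61, 42) + 5222*q) = 1/(2 + 5222*(-10)) = 1/(2 - 52220) = 1/(-52218) = -1/52218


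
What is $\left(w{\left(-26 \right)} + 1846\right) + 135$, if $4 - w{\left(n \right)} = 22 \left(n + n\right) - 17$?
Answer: $3146$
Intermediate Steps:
$w{\left(n \right)} = 21 - 44 n$ ($w{\left(n \right)} = 4 - \left(22 \left(n + n\right) - 17\right) = 4 - \left(22 \cdot 2 n - 17\right) = 4 - \left(44 n - 17\right) = 4 - \left(-17 + 44 n\right) = 21 - 44 n$)
$\left(w{\left(-26 \right)} + 1846\right) + 135 = \left(\left(21 - -1144\right) + 1846\right) + 135 = \left(\left(21 + 1144\right) + 1846\right) + 135 = \left(1165 + 1846\right) + 135 = 3011 + 135 = 3146$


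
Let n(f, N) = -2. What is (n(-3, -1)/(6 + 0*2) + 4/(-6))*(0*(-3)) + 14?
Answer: 14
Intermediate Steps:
(n(-3, -1)/(6 + 0*2) + 4/(-6))*(0*(-3)) + 14 = (-2/(6 + 0*2) + 4/(-6))*(0*(-3)) + 14 = (-2/(6 + 0) + 4*(-⅙))*0 + 14 = (-2/6 - ⅔)*0 + 14 = (-2*⅙ - ⅔)*0 + 14 = (-⅓ - ⅔)*0 + 14 = -1*0 + 14 = 0 + 14 = 14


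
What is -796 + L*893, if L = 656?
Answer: 585012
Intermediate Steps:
-796 + L*893 = -796 + 656*893 = -796 + 585808 = 585012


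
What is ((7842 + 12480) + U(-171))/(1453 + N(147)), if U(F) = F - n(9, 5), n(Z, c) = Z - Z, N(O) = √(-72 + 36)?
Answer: 29279403/2111245 - 120906*I/2111245 ≈ 13.868 - 0.057268*I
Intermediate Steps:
N(O) = 6*I (N(O) = √(-36) = 6*I)
n(Z, c) = 0
U(F) = F (U(F) = F - 1*0 = F + 0 = F)
((7842 + 12480) + U(-171))/(1453 + N(147)) = ((7842 + 12480) - 171)/(1453 + 6*I) = (20322 - 171)*((1453 - 6*I)/2111245) = 20151*((1453 - 6*I)/2111245) = 20151*(1453 - 6*I)/2111245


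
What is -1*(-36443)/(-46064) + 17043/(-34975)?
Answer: -2059662677/1611088400 ≈ -1.2784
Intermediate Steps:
-1*(-36443)/(-46064) + 17043/(-34975) = 36443*(-1/46064) + 17043*(-1/34975) = -36443/46064 - 17043/34975 = -2059662677/1611088400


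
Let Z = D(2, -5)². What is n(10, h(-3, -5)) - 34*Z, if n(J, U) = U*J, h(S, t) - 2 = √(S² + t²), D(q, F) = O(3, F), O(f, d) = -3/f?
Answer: -14 + 10*√34 ≈ 44.310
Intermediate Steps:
D(q, F) = -1 (D(q, F) = -3/3 = -3*⅓ = -1)
h(S, t) = 2 + √(S² + t²)
n(J, U) = J*U
Z = 1 (Z = (-1)² = 1)
n(10, h(-3, -5)) - 34*Z = 10*(2 + √((-3)² + (-5)²)) - 34*1 = 10*(2 + √(9 + 25)) - 34 = 10*(2 + √34) - 34 = (20 + 10*√34) - 34 = -14 + 10*√34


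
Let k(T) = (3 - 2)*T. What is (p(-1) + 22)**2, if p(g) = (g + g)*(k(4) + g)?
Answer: 256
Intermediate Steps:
k(T) = T (k(T) = 1*T = T)
p(g) = 2*g*(4 + g) (p(g) = (g + g)*(4 + g) = (2*g)*(4 + g) = 2*g*(4 + g))
(p(-1) + 22)**2 = (2*(-1)*(4 - 1) + 22)**2 = (2*(-1)*3 + 22)**2 = (-6 + 22)**2 = 16**2 = 256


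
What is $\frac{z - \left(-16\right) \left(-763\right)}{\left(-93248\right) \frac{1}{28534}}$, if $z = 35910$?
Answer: $- \frac{169078217}{23312} \approx -7252.8$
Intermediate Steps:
$\frac{z - \left(-16\right) \left(-763\right)}{\left(-93248\right) \frac{1}{28534}} = \frac{35910 - \left(-16\right) \left(-763\right)}{\left(-93248\right) \frac{1}{28534}} = \frac{35910 - 12208}{\left(-93248\right) \frac{1}{28534}} = \frac{35910 - 12208}{- \frac{46624}{14267}} = 23702 \left(- \frac{14267}{46624}\right) = - \frac{169078217}{23312}$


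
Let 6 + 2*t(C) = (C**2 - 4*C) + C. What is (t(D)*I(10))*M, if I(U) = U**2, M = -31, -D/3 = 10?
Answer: -1525200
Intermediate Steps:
D = -30 (D = -3*10 = -30)
t(C) = -3 + C**2/2 - 3*C/2 (t(C) = -3 + ((C**2 - 4*C) + C)/2 = -3 + (C**2 - 3*C)/2 = -3 + (C**2/2 - 3*C/2) = -3 + C**2/2 - 3*C/2)
(t(D)*I(10))*M = ((-3 + (1/2)*(-30)**2 - 3/2*(-30))*10**2)*(-31) = ((-3 + (1/2)*900 + 45)*100)*(-31) = ((-3 + 450 + 45)*100)*(-31) = (492*100)*(-31) = 49200*(-31) = -1525200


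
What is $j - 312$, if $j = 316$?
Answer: $4$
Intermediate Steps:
$j - 312 = 316 - 312 = 4$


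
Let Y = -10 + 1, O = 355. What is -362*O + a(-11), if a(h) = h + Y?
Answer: -128530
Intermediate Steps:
Y = -9
a(h) = -9 + h (a(h) = h - 9 = -9 + h)
-362*O + a(-11) = -362*355 + (-9 - 11) = -128510 - 20 = -128530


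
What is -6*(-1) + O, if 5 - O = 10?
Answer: 1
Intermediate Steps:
O = -5 (O = 5 - 1*10 = 5 - 10 = -5)
-6*(-1) + O = -6*(-1) - 5 = 6 - 5 = 1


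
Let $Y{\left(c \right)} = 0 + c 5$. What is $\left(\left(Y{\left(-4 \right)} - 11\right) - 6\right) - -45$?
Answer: $8$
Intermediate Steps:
$Y{\left(c \right)} = 5 c$ ($Y{\left(c \right)} = 0 + 5 c = 5 c$)
$\left(\left(Y{\left(-4 \right)} - 11\right) - 6\right) - -45 = \left(\left(5 \left(-4\right) - 11\right) - 6\right) - -45 = \left(\left(-20 - 11\right) - 6\right) + 45 = \left(-31 - 6\right) + 45 = -37 + 45 = 8$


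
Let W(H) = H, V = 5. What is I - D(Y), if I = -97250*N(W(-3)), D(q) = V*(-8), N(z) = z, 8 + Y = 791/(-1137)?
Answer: 291790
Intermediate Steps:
Y = -9887/1137 (Y = -8 + 791/(-1137) = -8 + 791*(-1/1137) = -8 - 791/1137 = -9887/1137 ≈ -8.6957)
D(q) = -40 (D(q) = 5*(-8) = -40)
I = 291750 (I = -97250*(-3) = 291750)
I - D(Y) = 291750 - 1*(-40) = 291750 + 40 = 291790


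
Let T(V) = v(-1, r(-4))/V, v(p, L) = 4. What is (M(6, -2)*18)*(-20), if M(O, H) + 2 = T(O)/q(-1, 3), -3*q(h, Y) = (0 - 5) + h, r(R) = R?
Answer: 600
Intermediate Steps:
q(h, Y) = 5/3 - h/3 (q(h, Y) = -((0 - 5) + h)/3 = -(-5 + h)/3 = 5/3 - h/3)
T(V) = 4/V
M(O, H) = -2 + 2/O (M(O, H) = -2 + (4/O)/(5/3 - ⅓*(-1)) = -2 + (4/O)/(5/3 + ⅓) = -2 + (4/O)/2 = -2 + (4/O)*(½) = -2 + 2/O)
(M(6, -2)*18)*(-20) = ((-2 + 2/6)*18)*(-20) = ((-2 + 2*(⅙))*18)*(-20) = ((-2 + ⅓)*18)*(-20) = -5/3*18*(-20) = -30*(-20) = 600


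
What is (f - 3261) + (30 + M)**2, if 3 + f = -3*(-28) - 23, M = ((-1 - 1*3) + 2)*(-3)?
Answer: -1907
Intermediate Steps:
M = 6 (M = ((-1 - 3) + 2)*(-3) = (-4 + 2)*(-3) = -2*(-3) = 6)
f = 58 (f = -3 + (-3*(-28) - 23) = -3 + (84 - 23) = -3 + 61 = 58)
(f - 3261) + (30 + M)**2 = (58 - 3261) + (30 + 6)**2 = -3203 + 36**2 = -3203 + 1296 = -1907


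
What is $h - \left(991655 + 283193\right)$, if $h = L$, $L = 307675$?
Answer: $-967173$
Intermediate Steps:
$h = 307675$
$h - \left(991655 + 283193\right) = 307675 - \left(991655 + 283193\right) = 307675 - 1274848 = -967173$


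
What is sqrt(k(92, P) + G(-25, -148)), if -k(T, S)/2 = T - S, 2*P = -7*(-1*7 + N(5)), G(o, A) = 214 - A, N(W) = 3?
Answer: sqrt(206) ≈ 14.353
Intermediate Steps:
P = 14 (P = (-7*(-1*7 + 3))/2 = (-7*(-7 + 3))/2 = (-7*(-4))/2 = (1/2)*28 = 14)
k(T, S) = -2*T + 2*S (k(T, S) = -2*(T - S) = -2*T + 2*S)
sqrt(k(92, P) + G(-25, -148)) = sqrt((-2*92 + 2*14) + (214 - 1*(-148))) = sqrt((-184 + 28) + (214 + 148)) = sqrt(-156 + 362) = sqrt(206)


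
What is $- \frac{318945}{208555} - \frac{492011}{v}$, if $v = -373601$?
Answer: $- \frac{3309363368}{15583271311} \approx -0.21237$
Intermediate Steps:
$- \frac{318945}{208555} - \frac{492011}{v} = - \frac{318945}{208555} - \frac{492011}{-373601} = \left(-318945\right) \frac{1}{208555} - - \frac{492011}{373601} = - \frac{63789}{41711} + \frac{492011}{373601} = - \frac{3309363368}{15583271311}$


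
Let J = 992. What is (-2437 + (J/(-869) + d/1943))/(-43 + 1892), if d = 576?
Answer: -4116220991/3121975483 ≈ -1.3185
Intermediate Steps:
(-2437 + (J/(-869) + d/1943))/(-43 + 1892) = (-2437 + (992/(-869) + 576/1943))/(-43 + 1892) = (-2437 + (992*(-1/869) + 576*(1/1943)))/1849 = (-2437 + (-992/869 + 576/1943))*(1/1849) = (-2437 - 1426912/1688467)*(1/1849) = -4116220991/1688467*1/1849 = -4116220991/3121975483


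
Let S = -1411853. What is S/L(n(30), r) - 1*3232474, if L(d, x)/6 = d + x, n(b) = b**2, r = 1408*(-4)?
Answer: -91774989955/28392 ≈ -3.2324e+6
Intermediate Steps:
r = -5632
L(d, x) = 6*d + 6*x (L(d, x) = 6*(d + x) = 6*d + 6*x)
S/L(n(30), r) - 1*3232474 = -1411853/(6*30**2 + 6*(-5632)) - 1*3232474 = -1411853/(6*900 - 33792) - 3232474 = -1411853/(5400 - 33792) - 3232474 = -1411853/(-28392) - 3232474 = -1411853*(-1/28392) - 3232474 = 1411853/28392 - 3232474 = -91774989955/28392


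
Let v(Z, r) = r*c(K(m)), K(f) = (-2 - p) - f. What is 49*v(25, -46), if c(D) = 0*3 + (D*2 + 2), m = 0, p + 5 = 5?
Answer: 4508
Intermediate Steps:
p = 0 (p = -5 + 5 = 0)
K(f) = -2 - f (K(f) = (-2 - 1*0) - f = (-2 + 0) - f = -2 - f)
c(D) = 2 + 2*D (c(D) = 0 + (2*D + 2) = 0 + (2 + 2*D) = 2 + 2*D)
v(Z, r) = -2*r (v(Z, r) = r*(2 + 2*(-2 - 1*0)) = r*(2 + 2*(-2 + 0)) = r*(2 + 2*(-2)) = r*(2 - 4) = r*(-2) = -2*r)
49*v(25, -46) = 49*(-2*(-46)) = 49*92 = 4508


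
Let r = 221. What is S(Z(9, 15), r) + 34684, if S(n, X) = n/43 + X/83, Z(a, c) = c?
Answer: 123797944/3569 ≈ 34687.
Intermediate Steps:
S(n, X) = n/43 + X/83 (S(n, X) = n*(1/43) + X*(1/83) = n/43 + X/83)
S(Z(9, 15), r) + 34684 = ((1/43)*15 + (1/83)*221) + 34684 = (15/43 + 221/83) + 34684 = 10748/3569 + 34684 = 123797944/3569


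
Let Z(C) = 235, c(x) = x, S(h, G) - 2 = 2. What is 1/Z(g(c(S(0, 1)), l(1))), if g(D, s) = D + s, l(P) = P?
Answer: 1/235 ≈ 0.0042553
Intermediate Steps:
S(h, G) = 4 (S(h, G) = 2 + 2 = 4)
1/Z(g(c(S(0, 1)), l(1))) = 1/235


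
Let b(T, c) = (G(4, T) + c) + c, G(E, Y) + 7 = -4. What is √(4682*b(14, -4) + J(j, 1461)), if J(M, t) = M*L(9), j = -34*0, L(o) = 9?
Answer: I*√88958 ≈ 298.26*I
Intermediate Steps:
G(E, Y) = -11 (G(E, Y) = -7 - 4 = -11)
j = 0
b(T, c) = -11 + 2*c (b(T, c) = (-11 + c) + c = -11 + 2*c)
J(M, t) = 9*M (J(M, t) = M*9 = 9*M)
√(4682*b(14, -4) + J(j, 1461)) = √(4682*(-11 + 2*(-4)) + 9*0) = √(4682*(-11 - 8) + 0) = √(4682*(-19) + 0) = √(-88958 + 0) = √(-88958) = I*√88958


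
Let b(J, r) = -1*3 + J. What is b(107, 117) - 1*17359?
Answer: -17255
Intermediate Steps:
b(J, r) = -3 + J
b(107, 117) - 1*17359 = (-3 + 107) - 1*17359 = 104 - 17359 = -17255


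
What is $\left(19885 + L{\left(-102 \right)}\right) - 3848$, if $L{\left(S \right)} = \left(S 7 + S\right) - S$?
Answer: $15323$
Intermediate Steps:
$L{\left(S \right)} = 7 S$ ($L{\left(S \right)} = \left(7 S + S\right) - S = 8 S - S = 7 S$)
$\left(19885 + L{\left(-102 \right)}\right) - 3848 = \left(19885 + 7 \left(-102\right)\right) - 3848 = \left(19885 - 714\right) - 3848 = 19171 - 3848 = 15323$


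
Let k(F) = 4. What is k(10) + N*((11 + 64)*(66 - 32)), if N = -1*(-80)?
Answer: 204004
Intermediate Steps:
N = 80
k(10) + N*((11 + 64)*(66 - 32)) = 4 + 80*((11 + 64)*(66 - 32)) = 4 + 80*(75*34) = 4 + 80*2550 = 4 + 204000 = 204004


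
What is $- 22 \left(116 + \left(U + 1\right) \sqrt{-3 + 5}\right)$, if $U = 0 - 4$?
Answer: $-2552 + 66 \sqrt{2} \approx -2458.7$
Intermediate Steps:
$U = -4$ ($U = 0 - 4 = -4$)
$- 22 \left(116 + \left(U + 1\right) \sqrt{-3 + 5}\right) = - 22 \left(116 + \left(-4 + 1\right) \sqrt{-3 + 5}\right) = - 22 \left(116 - 3 \sqrt{2}\right) = -2552 + 66 \sqrt{2}$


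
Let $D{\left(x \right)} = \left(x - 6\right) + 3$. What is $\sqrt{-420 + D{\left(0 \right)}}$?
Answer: $3 i \sqrt{47} \approx 20.567 i$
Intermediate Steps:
$D{\left(x \right)} = -3 + x$ ($D{\left(x \right)} = \left(-6 + x\right) + 3 = -3 + x$)
$\sqrt{-420 + D{\left(0 \right)}} = \sqrt{-420 + \left(-3 + 0\right)} = \sqrt{-420 - 3} = \sqrt{-423} = 3 i \sqrt{47}$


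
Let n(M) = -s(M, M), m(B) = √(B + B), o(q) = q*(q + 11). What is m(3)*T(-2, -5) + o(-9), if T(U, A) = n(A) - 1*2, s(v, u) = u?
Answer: -18 + 3*√6 ≈ -10.652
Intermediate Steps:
o(q) = q*(11 + q)
m(B) = √2*√B (m(B) = √(2*B) = √2*√B)
n(M) = -M
T(U, A) = -2 - A (T(U, A) = -A - 1*2 = -A - 2 = -2 - A)
m(3)*T(-2, -5) + o(-9) = (√2*√3)*(-2 - 1*(-5)) - 9*(11 - 9) = √6*(-2 + 5) - 9*2 = √6*3 - 18 = 3*√6 - 18 = -18 + 3*√6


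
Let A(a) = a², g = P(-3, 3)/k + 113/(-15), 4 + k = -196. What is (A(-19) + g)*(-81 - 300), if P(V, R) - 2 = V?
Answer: -26934541/200 ≈ -1.3467e+5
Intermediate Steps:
k = -200 (k = -4 - 196 = -200)
P(V, R) = 2 + V
g = -4517/600 (g = (2 - 3)/(-200) + 113/(-15) = -1*(-1/200) + 113*(-1/15) = 1/200 - 113/15 = -4517/600 ≈ -7.5283)
(A(-19) + g)*(-81 - 300) = ((-19)² - 4517/600)*(-81 - 300) = (361 - 4517/600)*(-381) = (212083/600)*(-381) = -26934541/200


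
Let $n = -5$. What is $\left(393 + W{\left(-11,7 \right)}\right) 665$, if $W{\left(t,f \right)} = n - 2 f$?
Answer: $248710$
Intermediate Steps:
$W{\left(t,f \right)} = -5 - 2 f$
$\left(393 + W{\left(-11,7 \right)}\right) 665 = \left(393 - 19\right) 665 = 374 \cdot 665 = 248710$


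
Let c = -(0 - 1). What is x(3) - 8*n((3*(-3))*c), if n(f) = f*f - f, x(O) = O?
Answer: -717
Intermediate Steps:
c = 1 (c = -1*(-1) = 1)
n(f) = f² - f
x(3) - 8*n((3*(-3))*c) = 3 - 8*(3*(-3))*1*(-1 + (3*(-3))*1) = 3 - 8*(-9*1)*(-1 - 9*1) = 3 - (-72)*(-1 - 9) = 3 - (-72)*(-10) = 3 - 8*90 = 3 - 720 = -717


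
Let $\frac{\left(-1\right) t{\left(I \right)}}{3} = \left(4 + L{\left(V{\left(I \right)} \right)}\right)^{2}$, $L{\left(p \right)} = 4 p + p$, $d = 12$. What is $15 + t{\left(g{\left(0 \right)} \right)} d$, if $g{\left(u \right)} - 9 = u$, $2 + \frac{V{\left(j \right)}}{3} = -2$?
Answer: $-112881$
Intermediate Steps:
$V{\left(j \right)} = -12$ ($V{\left(j \right)} = -6 + 3 \left(-2\right) = -6 - 6 = -12$)
$L{\left(p \right)} = 5 p$
$g{\left(u \right)} = 9 + u$
$t{\left(I \right)} = -9408$ ($t{\left(I \right)} = - 3 \left(4 + 5 \left(-12\right)\right)^{2} = - 3 \left(4 - 60\right)^{2} = - 3 \left(-56\right)^{2} = \left(-3\right) 3136 = -9408$)
$15 + t{\left(g{\left(0 \right)} \right)} d = 15 - 112896 = -112881$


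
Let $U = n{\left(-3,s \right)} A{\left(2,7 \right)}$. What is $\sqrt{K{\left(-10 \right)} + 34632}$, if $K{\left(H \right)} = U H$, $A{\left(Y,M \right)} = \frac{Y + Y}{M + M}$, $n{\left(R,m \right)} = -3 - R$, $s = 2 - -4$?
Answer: $6 \sqrt{962} \approx 186.1$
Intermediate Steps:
$s = 6$ ($s = 2 + 4 = 6$)
$A{\left(Y,M \right)} = \frac{Y}{M}$ ($A{\left(Y,M \right)} = \frac{2 Y}{2 M} = 2 Y \frac{1}{2 M} = \frac{Y}{M}$)
$U = 0$ ($U = \left(-3 - -3\right) \frac{2}{7} = \left(-3 + 3\right) 2 \cdot \frac{1}{7} = 0 \cdot \frac{2}{7} = 0$)
$K{\left(H \right)} = 0$ ($K{\left(H \right)} = 0 H = 0$)
$\sqrt{K{\left(-10 \right)} + 34632} = \sqrt{0 + 34632} = \sqrt{34632} = 6 \sqrt{962}$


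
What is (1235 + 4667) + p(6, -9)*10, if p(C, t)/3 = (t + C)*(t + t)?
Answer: 7522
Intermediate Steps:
p(C, t) = 6*t*(C + t) (p(C, t) = 3*((t + C)*(t + t)) = 3*((C + t)*(2*t)) = 3*(2*t*(C + t)) = 6*t*(C + t))
(1235 + 4667) + p(6, -9)*10 = (1235 + 4667) + (6*(-9)*(6 - 9))*10 = 5902 + (6*(-9)*(-3))*10 = 5902 + 162*10 = 5902 + 1620 = 7522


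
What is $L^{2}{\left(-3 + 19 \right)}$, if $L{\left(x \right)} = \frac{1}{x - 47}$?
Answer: $\frac{1}{961} \approx 0.0010406$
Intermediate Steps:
$L{\left(x \right)} = \frac{1}{-47 + x}$
$L^{2}{\left(-3 + 19 \right)} = \left(\frac{1}{-47 + \left(-3 + 19\right)}\right)^{2} = \left(\frac{1}{-47 + 16}\right)^{2} = \left(\frac{1}{-31}\right)^{2} = \left(- \frac{1}{31}\right)^{2} = \frac{1}{961}$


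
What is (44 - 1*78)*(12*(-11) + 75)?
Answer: 1938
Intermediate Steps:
(44 - 1*78)*(12*(-11) + 75) = (44 - 78)*(-132 + 75) = -34*(-57) = 1938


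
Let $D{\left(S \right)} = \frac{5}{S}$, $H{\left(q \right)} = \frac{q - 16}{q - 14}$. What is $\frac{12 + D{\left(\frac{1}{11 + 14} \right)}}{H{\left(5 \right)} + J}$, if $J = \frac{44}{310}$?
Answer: $\frac{191115}{1903} \approx 100.43$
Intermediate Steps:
$H{\left(q \right)} = \frac{-16 + q}{-14 + q}$
$J = \frac{22}{155}$ ($J = 44 \cdot \frac{1}{310} = \frac{22}{155} \approx 0.14194$)
$\frac{12 + D{\left(\frac{1}{11 + 14} \right)}}{H{\left(5 \right)} + J} = \frac{12 + \frac{5}{\frac{1}{11 + 14}}}{\frac{-16 + 5}{-14 + 5} + \frac{22}{155}} = \frac{12 + \frac{5}{\frac{1}{25}}}{\frac{1}{-9} \left(-11\right) + \frac{22}{155}} = \frac{12 + 5 \frac{1}{\frac{1}{25}}}{\left(- \frac{1}{9}\right) \left(-11\right) + \frac{22}{155}} = \frac{12 + 5 \cdot 25}{\frac{11}{9} + \frac{22}{155}} = \frac{12 + 125}{\frac{1903}{1395}} = 137 \cdot \frac{1395}{1903} = \frac{191115}{1903}$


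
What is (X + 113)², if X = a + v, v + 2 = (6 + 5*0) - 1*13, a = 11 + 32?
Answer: 21609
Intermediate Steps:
a = 43
v = -9 (v = -2 + ((6 + 5*0) - 1*13) = -2 + ((6 + 0) - 13) = -2 + (6 - 13) = -2 - 7 = -9)
X = 34 (X = 43 - 9 = 34)
(X + 113)² = (34 + 113)² = 147² = 21609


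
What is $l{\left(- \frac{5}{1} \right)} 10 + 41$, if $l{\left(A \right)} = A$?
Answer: $-9$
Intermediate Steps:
$l{\left(- \frac{5}{1} \right)} 10 + 41 = - \frac{5}{1} \cdot 10 + 41 = \left(-5\right) 1 \cdot 10 + 41 = \left(-5\right) 10 + 41 = -50 + 41 = -9$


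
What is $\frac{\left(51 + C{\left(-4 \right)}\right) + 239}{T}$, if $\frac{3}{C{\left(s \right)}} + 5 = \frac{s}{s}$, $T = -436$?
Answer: $- \frac{1157}{1744} \approx -0.66342$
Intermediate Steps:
$C{\left(s \right)} = - \frac{3}{4}$ ($C{\left(s \right)} = \frac{3}{-5 + \frac{s}{s}} = \frac{3}{-5 + 1} = \frac{3}{-4} = 3 \left(- \frac{1}{4}\right) = - \frac{3}{4}$)
$\frac{\left(51 + C{\left(-4 \right)}\right) + 239}{T} = \frac{\left(51 - \frac{3}{4}\right) + 239}{-436} = \left(\frac{201}{4} + 239\right) \left(- \frac{1}{436}\right) = \frac{1157}{4} \left(- \frac{1}{436}\right) = - \frac{1157}{1744}$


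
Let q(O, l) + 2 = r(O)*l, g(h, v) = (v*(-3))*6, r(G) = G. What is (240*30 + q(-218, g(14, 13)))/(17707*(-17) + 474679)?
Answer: 5821/17366 ≈ 0.33520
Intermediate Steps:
g(h, v) = -18*v (g(h, v) = -3*v*6 = -18*v)
q(O, l) = -2 + O*l
(240*30 + q(-218, g(14, 13)))/(17707*(-17) + 474679) = (240*30 + (-2 - (-3924)*13))/(17707*(-17) + 474679) = (7200 + (-2 - 218*(-234)))/(-301019 + 474679) = (7200 + (-2 + 51012))/173660 = (7200 + 51010)*(1/173660) = 58210*(1/173660) = 5821/17366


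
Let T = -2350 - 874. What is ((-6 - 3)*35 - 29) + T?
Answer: -3568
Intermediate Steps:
T = -3224
((-6 - 3)*35 - 29) + T = ((-6 - 3)*35 - 29) - 3224 = (-9*35 - 29) - 3224 = (-315 - 29) - 3224 = -344 - 3224 = -3568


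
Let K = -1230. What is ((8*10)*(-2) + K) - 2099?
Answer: -3489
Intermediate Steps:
((8*10)*(-2) + K) - 2099 = ((8*10)*(-2) - 1230) - 2099 = (80*(-2) - 1230) - 2099 = (-160 - 1230) - 2099 = -1390 - 2099 = -3489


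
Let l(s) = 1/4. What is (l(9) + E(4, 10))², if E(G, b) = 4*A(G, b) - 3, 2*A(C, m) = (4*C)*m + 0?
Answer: 1610361/16 ≈ 1.0065e+5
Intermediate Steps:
l(s) = ¼ (l(s) = 1*(¼) = ¼)
A(C, m) = 2*C*m (A(C, m) = ((4*C)*m + 0)/2 = (4*C*m + 0)/2 = (4*C*m)/2 = 2*C*m)
E(G, b) = -3 + 8*G*b (E(G, b) = 4*(2*G*b) - 3 = 8*G*b - 3 = -3 + 8*G*b)
(l(9) + E(4, 10))² = (¼ + (-3 + 8*4*10))² = (¼ + (-3 + 320))² = (¼ + 317)² = (1269/4)² = 1610361/16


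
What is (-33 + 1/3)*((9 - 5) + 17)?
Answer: -686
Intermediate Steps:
(-33 + 1/3)*((9 - 5) + 17) = (-33 + 1/3)*(4 + 17) = -98/3*21 = -686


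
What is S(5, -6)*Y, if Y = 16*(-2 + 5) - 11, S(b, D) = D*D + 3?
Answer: 1443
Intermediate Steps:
S(b, D) = 3 + D² (S(b, D) = D² + 3 = 3 + D²)
Y = 37 (Y = 16*3 - 11 = 48 - 11 = 37)
S(5, -6)*Y = (3 + (-6)²)*37 = (3 + 36)*37 = 39*37 = 1443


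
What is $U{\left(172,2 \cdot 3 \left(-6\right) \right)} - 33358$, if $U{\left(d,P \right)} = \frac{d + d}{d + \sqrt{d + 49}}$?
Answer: $- \frac{979431786}{29363} - \frac{344 \sqrt{221}}{29363} \approx -33356.0$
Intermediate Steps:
$U{\left(d,P \right)} = \frac{2 d}{d + \sqrt{49 + d}}$
$U{\left(172,2 \cdot 3 \left(-6\right) \right)} - 33358 = 2 \cdot 172 \frac{1}{172 + \sqrt{49 + 172}} - 33358 = 2 \cdot 172 \frac{1}{172 + \sqrt{221}} - 33358 = \frac{344}{172 + \sqrt{221}} - 33358 = -33358 + \frac{344}{172 + \sqrt{221}}$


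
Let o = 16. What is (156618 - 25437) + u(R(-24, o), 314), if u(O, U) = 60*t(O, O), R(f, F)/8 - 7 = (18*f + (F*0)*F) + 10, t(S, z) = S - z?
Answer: 131181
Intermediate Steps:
R(f, F) = 136 + 144*f (R(f, F) = 56 + 8*((18*f + (F*0)*F) + 10) = 56 + 8*((18*f + 0*F) + 10) = 56 + 8*((18*f + 0) + 10) = 56 + 8*(18*f + 10) = 56 + 8*(10 + 18*f) = 56 + (80 + 144*f) = 136 + 144*f)
u(O, U) = 0 (u(O, U) = 60*(O - O) = 60*0 = 0)
(156618 - 25437) + u(R(-24, o), 314) = (156618 - 25437) + 0 = 131181 + 0 = 131181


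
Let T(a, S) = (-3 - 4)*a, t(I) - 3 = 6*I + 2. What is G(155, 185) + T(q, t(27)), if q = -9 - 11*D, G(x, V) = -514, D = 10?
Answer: 319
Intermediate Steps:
t(I) = 5 + 6*I (t(I) = 3 + (6*I + 2) = 3 + (2 + 6*I) = 5 + 6*I)
q = -119 (q = -9 - 11*10 = -9 - 110 = -119)
T(a, S) = -7*a
G(155, 185) + T(q, t(27)) = -514 - 7*(-119) = -514 + 833 = 319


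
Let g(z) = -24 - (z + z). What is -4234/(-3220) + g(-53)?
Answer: 134137/1610 ≈ 83.315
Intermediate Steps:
g(z) = -24 - 2*z
-4234/(-3220) + g(-53) = -4234/(-3220) + (-24 - 2*(-53)) = -4234*(-1/3220) + (-24 + 106) = 2117/1610 + 82 = 134137/1610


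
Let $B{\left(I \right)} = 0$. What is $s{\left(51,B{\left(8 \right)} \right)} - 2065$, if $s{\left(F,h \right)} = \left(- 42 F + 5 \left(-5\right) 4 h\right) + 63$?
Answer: $-4144$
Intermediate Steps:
$s{\left(F,h \right)} = 63 - 100 h - 42 F$ ($s{\left(F,h \right)} = \left(- 42 F + \left(-25\right) 4 h\right) + 63 = \left(- 42 F - 100 h\right) + 63 = \left(- 100 h - 42 F\right) + 63 = 63 - 100 h - 42 F$)
$s{\left(51,B{\left(8 \right)} \right)} - 2065 = \left(63 - 0 - 2142\right) - 2065 = \left(63 + 0 - 2142\right) - 2065 = -2079 - 2065 = -4144$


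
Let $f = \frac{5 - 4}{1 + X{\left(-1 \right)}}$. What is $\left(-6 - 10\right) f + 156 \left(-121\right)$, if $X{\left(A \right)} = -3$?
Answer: $-18868$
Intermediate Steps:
$f = - \frac{1}{2}$ ($f = \frac{5 - 4}{1 - 3} = 1 \frac{1}{-2} = 1 \left(- \frac{1}{2}\right) = - \frac{1}{2} \approx -0.5$)
$\left(-6 - 10\right) f + 156 \left(-121\right) = \left(-6 - 10\right) \left(- \frac{1}{2}\right) + 156 \left(-121\right) = \left(-6 - 10\right) \left(- \frac{1}{2}\right) - 18876 = \left(-16\right) \left(- \frac{1}{2}\right) - 18876 = 8 - 18876 = -18868$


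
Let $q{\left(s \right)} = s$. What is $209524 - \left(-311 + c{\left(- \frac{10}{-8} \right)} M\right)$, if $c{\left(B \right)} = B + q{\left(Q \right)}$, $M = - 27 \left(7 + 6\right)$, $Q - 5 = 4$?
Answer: $\frac{853731}{4} \approx 2.1343 \cdot 10^{5}$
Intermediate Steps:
$Q = 9$ ($Q = 5 + 4 = 9$)
$M = -351$ ($M = \left(-27\right) 13 = -351$)
$c{\left(B \right)} = 9 + B$ ($c{\left(B \right)} = B + 9 = 9 + B$)
$209524 - \left(-311 + c{\left(- \frac{10}{-8} \right)} M\right) = 209524 - \left(-311 + \left(9 - \frac{10}{-8}\right) \left(-351\right)\right) = 209524 - \left(-311 + \left(9 - - \frac{5}{4}\right) \left(-351\right)\right) = 209524 - \left(-311 + \left(9 + \frac{5}{4}\right) \left(-351\right)\right) = 209524 - \left(-311 + \frac{41}{4} \left(-351\right)\right) = 209524 - \left(-311 - \frac{14391}{4}\right) = 209524 - - \frac{15635}{4} = 209524 + \frac{15635}{4} = \frac{853731}{4}$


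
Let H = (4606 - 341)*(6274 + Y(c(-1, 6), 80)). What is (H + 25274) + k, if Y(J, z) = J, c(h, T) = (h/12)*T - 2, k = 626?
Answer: 53547695/2 ≈ 2.6774e+7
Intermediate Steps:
c(h, T) = -2 + T*h/12 (c(h, T) = (h/12)*T - 2 = T*h/12 - 2 = -2 + T*h/12)
H = 53495895/2 (H = (4606 - 341)*(6274 + (-2 + (1/12)*6*(-1))) = 4265*(6274 + (-2 - 1/2)) = 4265*(6274 - 5/2) = 4265*(12543/2) = 53495895/2 ≈ 2.6748e+7)
(H + 25274) + k = (53495895/2 + 25274) + 626 = 53546443/2 + 626 = 53547695/2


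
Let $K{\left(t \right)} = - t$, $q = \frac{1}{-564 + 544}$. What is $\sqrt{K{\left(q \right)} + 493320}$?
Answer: $\frac{\sqrt{49332005}}{10} \approx 702.37$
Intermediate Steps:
$q = - \frac{1}{20}$ ($q = \frac{1}{-20} = - \frac{1}{20} \approx -0.05$)
$\sqrt{K{\left(q \right)} + 493320} = \sqrt{\left(-1\right) \left(- \frac{1}{20}\right) + 493320} = \sqrt{\frac{1}{20} + 493320} = \sqrt{\frac{9866401}{20}} = \frac{\sqrt{49332005}}{10}$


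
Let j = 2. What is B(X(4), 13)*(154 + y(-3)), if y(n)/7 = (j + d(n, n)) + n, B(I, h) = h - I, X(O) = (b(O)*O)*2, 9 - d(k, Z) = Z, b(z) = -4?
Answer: 10395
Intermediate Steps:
d(k, Z) = 9 - Z
X(O) = -8*O (X(O) = -4*O*2 = -8*O)
y(n) = 77 (y(n) = 7*((2 + (9 - n)) + n) = 7*((11 - n) + n) = 7*11 = 77)
B(X(4), 13)*(154 + y(-3)) = (13 - (-8)*4)*(154 + 77) = (13 - 1*(-32))*231 = (13 + 32)*231 = 45*231 = 10395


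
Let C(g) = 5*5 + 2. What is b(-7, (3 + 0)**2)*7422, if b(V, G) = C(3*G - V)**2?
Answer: 5410638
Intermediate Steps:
C(g) = 27 (C(g) = 25 + 2 = 27)
b(V, G) = 729 (b(V, G) = 27**2 = 729)
b(-7, (3 + 0)**2)*7422 = 729*7422 = 5410638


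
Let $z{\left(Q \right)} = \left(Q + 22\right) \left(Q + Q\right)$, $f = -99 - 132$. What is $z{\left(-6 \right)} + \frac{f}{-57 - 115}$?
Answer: $- \frac{32793}{172} \approx -190.66$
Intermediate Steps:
$f = -231$
$z{\left(Q \right)} = 2 Q \left(22 + Q\right)$ ($z{\left(Q \right)} = \left(22 + Q\right) 2 Q = 2 Q \left(22 + Q\right)$)
$z{\left(-6 \right)} + \frac{f}{-57 - 115} = 2 \left(-6\right) \left(22 - 6\right) - \frac{231}{-57 - 115} = 2 \left(-6\right) 16 - \frac{231}{-172} = -192 - - \frac{231}{172} = -192 + \frac{231}{172} = - \frac{32793}{172}$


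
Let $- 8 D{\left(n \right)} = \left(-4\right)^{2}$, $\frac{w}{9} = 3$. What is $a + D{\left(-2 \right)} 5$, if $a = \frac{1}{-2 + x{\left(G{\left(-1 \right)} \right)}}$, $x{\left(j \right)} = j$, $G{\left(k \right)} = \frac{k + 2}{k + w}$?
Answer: $- \frac{536}{51} \approx -10.51$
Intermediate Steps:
$w = 27$ ($w = 9 \cdot 3 = 27$)
$G{\left(k \right)} = \frac{2 + k}{27 + k}$ ($G{\left(k \right)} = \frac{k + 2}{k + 27} = \frac{2 + k}{27 + k}$)
$D{\left(n \right)} = -2$ ($D{\left(n \right)} = - \frac{\left(-4\right)^{2}}{8} = \left(- \frac{1}{8}\right) 16 = -2$)
$a = - \frac{26}{51}$ ($a = \frac{1}{-2 + \frac{2 - 1}{27 - 1}} = \frac{1}{-2 + \frac{1}{26} \cdot 1} = \frac{1}{-2 + \frac{1}{26}} = \frac{1}{- \frac{51}{26}} = - \frac{26}{51} \approx -0.5098$)
$a + D{\left(-2 \right)} 5 = - \frac{26}{51} - 10 = - \frac{536}{51}$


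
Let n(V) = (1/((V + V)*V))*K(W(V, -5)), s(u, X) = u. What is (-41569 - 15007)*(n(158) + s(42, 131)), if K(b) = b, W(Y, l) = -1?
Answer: -14829807200/6241 ≈ -2.3762e+6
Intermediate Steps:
n(V) = -1/(2*V**2) (n(V) = (1/((V + V)*V))*(-1) = (1/(((2*V))*V))*(-1) = ((1/(2*V))/V)*(-1) = (1/(2*V**2))*(-1) = -1/(2*V**2))
(-41569 - 15007)*(n(158) + s(42, 131)) = (-41569 - 15007)*(-1/2/158**2 + 42) = -56576*(-1/2*1/24964 + 42) = -56576*(-1/49928 + 42) = -56576*2096975/49928 = -14829807200/6241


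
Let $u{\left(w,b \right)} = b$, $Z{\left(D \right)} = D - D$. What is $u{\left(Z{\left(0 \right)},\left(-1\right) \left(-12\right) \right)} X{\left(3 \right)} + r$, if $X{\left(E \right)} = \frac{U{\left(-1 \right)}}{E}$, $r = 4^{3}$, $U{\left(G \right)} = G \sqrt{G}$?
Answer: $64 - 4 i \approx 64.0 - 4.0 i$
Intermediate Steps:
$U{\left(G \right)} = G^{\frac{3}{2}}$
$r = 64$
$Z{\left(D \right)} = 0$
$X{\left(E \right)} = - \frac{i}{E}$ ($X{\left(E \right)} = \frac{\left(-1\right)^{\frac{3}{2}}}{E} = \frac{\left(-1\right) i}{E} = - \frac{i}{E}$)
$u{\left(Z{\left(0 \right)},\left(-1\right) \left(-12\right) \right)} X{\left(3 \right)} + r = \left(-1\right) \left(-12\right) \left(- \frac{i}{3}\right) + 64 = 12 \left(\left(-1\right) i \frac{1}{3}\right) + 64 = 12 \left(- \frac{i}{3}\right) + 64 = - 4 i + 64 = 64 - 4 i$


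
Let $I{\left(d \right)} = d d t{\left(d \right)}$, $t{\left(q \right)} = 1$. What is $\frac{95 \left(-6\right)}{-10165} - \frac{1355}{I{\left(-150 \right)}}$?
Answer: $- \frac{1997}{481500} \approx -0.0041475$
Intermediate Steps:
$I{\left(d \right)} = d^{2}$ ($I{\left(d \right)} = d d 1 = d^{2} \cdot 1 = d^{2}$)
$\frac{95 \left(-6\right)}{-10165} - \frac{1355}{I{\left(-150 \right)}} = \frac{95 \left(-6\right)}{-10165} - \frac{1355}{\left(-150\right)^{2}} = \left(-570\right) \left(- \frac{1}{10165}\right) - \frac{1355}{22500} = \frac{6}{107} - \frac{271}{4500} = - \frac{1997}{481500}$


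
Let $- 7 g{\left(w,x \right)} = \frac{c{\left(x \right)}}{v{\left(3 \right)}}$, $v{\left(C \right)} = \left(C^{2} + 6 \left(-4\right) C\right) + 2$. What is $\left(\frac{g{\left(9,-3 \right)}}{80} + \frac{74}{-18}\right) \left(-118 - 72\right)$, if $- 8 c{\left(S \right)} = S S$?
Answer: $\frac{192117379}{245952} \approx 781.12$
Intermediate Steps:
$c{\left(S \right)} = - \frac{S^{2}}{8}$ ($c{\left(S \right)} = - \frac{S S}{8} = - \frac{S^{2}}{8}$)
$v{\left(C \right)} = 2 + C^{2} - 24 C$ ($v{\left(C \right)} = \left(C^{2} - 24 C\right) + 2 = 2 + C^{2} - 24 C$)
$g{\left(w,x \right)} = - \frac{x^{2}}{3416}$ ($g{\left(w,x \right)} = - \frac{- \frac{x^{2}}{8} \frac{1}{2 + 3^{2} - 72}}{7} = - \frac{- \frac{x^{2}}{8} \frac{1}{2 + 9 - 72}}{7} = - \frac{- \frac{x^{2}}{8} \frac{1}{-61}}{7} = - \frac{- \frac{x^{2}}{8} \left(- \frac{1}{61}\right)}{7} = - \frac{\frac{1}{488} x^{2}}{7} = - \frac{x^{2}}{3416}$)
$\left(\frac{g{\left(9,-3 \right)}}{80} + \frac{74}{-18}\right) \left(-118 - 72\right) = \left(\frac{\left(- \frac{1}{3416}\right) \left(-3\right)^{2}}{80} + \frac{74}{-18}\right) \left(-118 - 72\right) = \left(\left(- \frac{1}{3416}\right) 9 \cdot \frac{1}{80} + 74 \left(- \frac{1}{18}\right)\right) \left(-190\right) = \left(\left(- \frac{9}{3416}\right) \frac{1}{80} - \frac{37}{9}\right) \left(-190\right) = \left(- \frac{9}{273280} - \frac{37}{9}\right) \left(-190\right) = \left(- \frac{10111441}{2459520}\right) \left(-190\right) = \frac{192117379}{245952}$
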